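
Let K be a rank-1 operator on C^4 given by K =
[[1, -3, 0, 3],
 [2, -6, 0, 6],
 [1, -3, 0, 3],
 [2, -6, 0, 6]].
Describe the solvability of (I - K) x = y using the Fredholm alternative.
(I - K) is singular (det(I - K) = 0, i.e. 1 ∈ sigma(K)). (I - K) x = y is solvable iff y ⊥ ker((I - K)^*) = span{(1, -3, 0, 3)}, i.e. iff y_1 - 3y_2 + 3y_4 = 0. When solvable, the solutions are x = y + c·(1, 2, 1, 2), c arbitrary (ker(I - K) = span{(1, 2, 1, 2)}, dimension 1).

K has rank 1, so it is an outer product K = u v^T: every row of K is a multiple of one row vector. Reading off the entries, u = (1, 2, 1, 2) and v = (1, -3, 0, 3) (row i of K equals u_i·v^T). A rank-one matrix u v^T satisfies K u = u (v·u) and kills the (3)-dimensional subspace v^⊥, so its characteristic polynomial is lambda^3 (lambda - v·u) with v·u = tr K = 1. Hence the eigenvalues of I - K are 1 (multiplicity 3) and 1 - (1) = 0, so det(I - K) = 0. (Direct check: I - K =
[[0, 3, 0, -3],
 [-2, 7, 0, -6],
 [-1, 3, 1, -3],
 [-2, 6, 0, -5]]
has determinant 0.) So 1 is an eigenvalue of K and (I - K) is not invertible. The finite-dimensional Fredholm alternative says: either (I - K) is invertible, or ker(I - K) ≠ {0} and then range(I - K) = ker((I - K)^*)^⊥, with dim ker(I - K) = dim ker((I - K)^*). We are in the second case, so we need both kernels. Kernel of I - K: (I - K) u = u - u (v·u) = u - u = 0, so ker(I - K) = span{u} = span{(1, 2, 1, 2)} (it is exactly 1-dimensional because rank(I - K) = 3). Kernel of the adjoint: K is real, so (I - K)^* = I - K^T = I - v u^T, and (I - v u^T) v = v - v (u·v) = 0; hence ker((I - K)^*) = span{v} = span{(1, -3, 0, 3)}. Therefore (I - K) x = y is solvable iff <y, v> = 0, i.e. iff y_1 - 3y_2 + 3y_4 = 0. When this holds, K y = u (v·y) = 0, so (I - K) y = y and x = y is a particular solution; the full solution set is the line x = y + c·u = y + c·(1, 2, 1, 2), c ∈ C.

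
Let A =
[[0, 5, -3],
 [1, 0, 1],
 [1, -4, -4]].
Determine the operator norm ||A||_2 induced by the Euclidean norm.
||A||_2 ≈ 6.4433 (= sqrt(largest eigenvalue of A^T A))

||A||_2 = sigma_max(A) = sqrt(lambda_max(A^T A)). Form the symmetric matrix M = A^T A =
[[2, -4, -3],
 [-4, 41, 1],
 [-3, 1, 26]].
Its characteristic polynomial (trace, sum of principal 2x2 minors, determinant of M give the coefficients) is
  p(λ) = det(λ I - M) = λ^3 - 69λ^2 + 1174λ - 1369.
No integer candidate from the rational root theorem (±divisors of 1369) is a root, so the roots are irrational. The cubic discriminant is Δ = 236220161 > 0, so there are three distinct real roots. p(1) = -263 and p(2) = 711 have opposite signs, so a root lies in (1, 2); Newton's method refines it to λ ≈ 1.2573. p(26) = 87 and p(27) = -289 have opposite signs, so a root lies in (26, 27); Newton's method refines it to λ ≈ 26.2266. p(41) = -303 and p(42) = 311 have opposite signs, so a root lies in (41, 42); Newton's method refines it to λ ≈ 41.5161. Check (Vieta): the three roots sum to 69, matching tr M = 69.
So the eigenvalues of A^T A are ≈ 1.2573, 26.2266, 41.5161 (all ≥ 0, as they must be for A^T A). The largest is λ_max ≈ 41.5161, hence ||A||_2 = sqrt(λ_max) ≈ 6.4433.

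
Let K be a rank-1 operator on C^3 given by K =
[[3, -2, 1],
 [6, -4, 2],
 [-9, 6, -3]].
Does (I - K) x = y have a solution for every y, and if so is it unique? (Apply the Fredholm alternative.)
(I - K) is invertible (det(I - K) = 5 ≠ 0), so for every y in C^3 the equation (I - K) x = y has a unique solution.

K has rank 1, so it is an outer product K = u v^T: every row of K is a multiple of one row vector. Reading off the entries, u = (1, 2, -3) and v = (3, -2, 1) (row i of K equals u_i·v^T). A rank-one matrix u v^T satisfies K u = u (v·u) and kills the (2)-dimensional subspace v^⊥, so its characteristic polynomial is lambda^2 (lambda - v·u) with v·u = tr K = -4. Hence the eigenvalues of I - K are 1 (multiplicity 2) and 1 - (-4) = 5, so det(I - K) = 5. (Direct check: I - K =
[[-2, 2, -1],
 [-6, 5, -2],
 [9, -6, 4]]
has determinant 5.) The finite-dimensional Fredholm alternative says: either (I - K) is invertible, or ker(I - K) ≠ {0} and then range(I - K) = ker((I - K)^*)^⊥, with dim ker(I - K) = dim ker((I - K)^*). Since det(I - K) ≠ 0, 1 is not an eigenvalue of K and ker(I - K) = {0}, so we are in the first case: for every y there is a unique x = (I - K)^(-1) y. Explicitly, by the Sherman–Morrison formula, (I - u v^T)^(-1) = I + u v^T/(1 - v·u), i.e. (I - K)^(-1) = I + K/(5).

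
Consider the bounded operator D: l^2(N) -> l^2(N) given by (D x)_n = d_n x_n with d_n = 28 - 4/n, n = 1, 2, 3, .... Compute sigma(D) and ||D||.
sigma(D) = {28 - 4/n : n ≥ 1} ∪ {28}; ||D|| = 28

A bounded diagonal operator on l^2 with diagonal entries d_n has spectrum equal to the closure of {d_n : n ≥ 1}: every d_n is an eigenvalue (with eigenvector e_n), so {d_n} ⊂ sigma(D); the spectrum is closed, so its closure is too; and for lambda not in the closure, (D - lambda I) has bounded inverse (the diagonal entries 1/(d_n - lambda) are bounded). For our sequence d_n = 28 - 4/n, n = 1, 2, 3, ...:
  - {d_n} = {28 - 4/n : n ≥ 1}; the only limit point is 28
  - closure = {28 - 4/n : n ≥ 1} ∪ {28}
For the norm: a diagonal operator has ||D|| = sup_n |d_n|. Here d_n = 28 - 4/n increases monotonically from d_1 = 24 toward 28, with all terms in [24, 28); so sup_n |d_n| = 28 (the supremum is the limit, not attained). So ||D|| = 28.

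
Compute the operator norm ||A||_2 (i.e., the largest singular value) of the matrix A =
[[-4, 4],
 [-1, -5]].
||A||_2 = sqrt((58 + sqrt(1060))/2) ≈ 6.729 (= sqrt(largest eigenvalue of A^T A))

||A||_2 = sigma_max(A) = sqrt(lambda_max(A^T A)). Form the symmetric matrix M = A^T A =
[[17, -11],
 [-11, 41]].
Its characteristic polynomial (trace, determinant of M give the coefficients) is
  p(λ) = det(λ I - M) = λ^2 - 58λ + 576.
For λ^2 - 58λ + 576 the discriminant is 1060. It is nonnegative but not a perfect square, so the roots are real and irrational: λ = (58 ± sqrt(1060))/2 ≈ 45.2788, 12.7212.
So the eigenvalues of A^T A are ≈ 12.7212, 45.2788 (all ≥ 0, as they must be for A^T A). The largest is λ_max = (58 + sqrt(1060))/2 ≈ 45.2788, hence ||A||_2 = sqrt(λ_max) = sqrt((58 + sqrt(1060))/2) ≈ 6.729.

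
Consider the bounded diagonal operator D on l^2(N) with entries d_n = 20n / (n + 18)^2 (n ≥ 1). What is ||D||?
||D|| = 5/18 (attained at n = 18)

For D diagonal, ||D|| = sup_n |d_n|. Treat f(x) = 20x / (x + 18)^2 for real x > 0. By the quotient rule, f'(x) = 20(18 - x)/(x + 18)^3, which is positive for x < 18 and negative for x > 18. So f has a unique maximum at x = 18, and since 18 is a positive integer, the supremum over n ≥ 1 is attained at n = 18: d_18 = 20·18/(18 + 18)^2 = 20·18/1296 = 5/18. Hence ||D|| = 5/18.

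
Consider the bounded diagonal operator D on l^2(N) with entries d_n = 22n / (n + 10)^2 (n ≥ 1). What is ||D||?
||D|| = 11/20 (attained at n = 10)

For D diagonal, ||D|| = sup_n |d_n|. Treat f(x) = 22x / (x + 10)^2 for real x > 0. By the quotient rule, f'(x) = 22(10 - x)/(x + 10)^3, which is positive for x < 10 and negative for x > 10. So f has a unique maximum at x = 10, and since 10 is a positive integer, the supremum over n ≥ 1 is attained at n = 10: d_10 = 22·10/(10 + 10)^2 = 22·10/400 = 11/20. Hence ||D|| = 11/20.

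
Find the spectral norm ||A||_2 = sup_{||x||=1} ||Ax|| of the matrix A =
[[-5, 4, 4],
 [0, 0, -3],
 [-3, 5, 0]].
||A||_2 ≈ 9.1443 (= sqrt(largest eigenvalue of A^T A))

||A||_2 = sigma_max(A) = sqrt(lambda_max(A^T A)). Form the symmetric matrix M = A^T A =
[[34, -35, -20],
 [-35, 41, 16],
 [-20, 16, 25]].
Its characteristic polynomial (trace, sum of principal 2x2 minors, determinant of M give the coefficients) is
  p(λ) = det(λ I - M) = λ^3 - 100λ^2 + 1388λ - 1521.
No integer candidate from the rational root theorem (±divisors of 1521) is a root, so the roots are irrational. The cubic discriminant is Δ = 6222871205 > 0, so there are three distinct real roots. p(1) = -232 and p(2) = 863 have opposite signs, so a root lies in (1, 2); Newton's method refines it to λ ≈ 1.198. p(15) = 174 and p(16) = -817 have opposite signs, so a root lies in (15, 16); Newton's method refines it to λ ≈ 15.1837. p(83) = -3430 and p(84) = 2175 have opposite signs, so a root lies in (83, 84); Newton's method refines it to λ ≈ 83.6183. Check (Vieta): the three roots sum to 100, matching tr M = 100.
So the eigenvalues of A^T A are ≈ 1.198, 15.1837, 83.6183 (all ≥ 0, as they must be for A^T A). The largest is λ_max ≈ 83.6183, hence ||A||_2 = sqrt(λ_max) ≈ 9.1443.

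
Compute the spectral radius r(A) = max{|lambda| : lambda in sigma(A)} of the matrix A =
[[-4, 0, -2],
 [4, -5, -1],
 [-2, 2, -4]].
r(A) = 7

The eigenvalues of A are the roots of its characteristic polynomial. With M = A (coefficients from the trace, the sum of principal 2x2 minors, and det A):
  p(λ) = det(λ I - M) = λ^3 + 13λ^2 + 54λ + 84.
By the rational root theorem any rational root is an integer divisor of 84. Testing λ = -7: p(-7) = -343 + 637 - 378 + 84 = 0, so λ = -7 is a root. Dividing out (λ + 7) leaves p(λ) = (λ + 7)(λ^2 + 6λ + 12). For λ^2 + 6λ + 12 the discriminant is -12. It is negative, so the roots are the complex-conjugate pair λ = -3 ± (sqrt(12)/2) i ≈ -3 ± 1.7321i. For a conjugate pair the product of the roots equals the constant term, so |λ|^2 = 12 and |λ| = sqrt(12) ≈ 3.4641.
Thus the eigenvalues (to 4 decimals) are -3 ± 1.7321i (modulus 3.4641); -7 (modulus 7). The spectral radius is the largest modulus: r(A) = 7. (Cross-check: r(A) ≤ ||A||_2 ≈ 7.7416; equality holds whenever A is normal, though it can also hold for some non-normal A.)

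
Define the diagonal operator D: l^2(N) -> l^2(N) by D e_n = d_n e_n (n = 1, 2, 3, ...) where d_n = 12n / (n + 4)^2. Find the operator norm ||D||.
||D|| = 3/4 (attained at n = 4)

For D diagonal, ||D|| = sup_n |d_n|. Treat f(x) = 12x / (x + 4)^2 for real x > 0. By the quotient rule, f'(x) = 12(4 - x)/(x + 4)^3, which is positive for x < 4 and negative for x > 4. So f has a unique maximum at x = 4, and since 4 is a positive integer, the supremum over n ≥ 1 is attained at n = 4: d_4 = 12·4/(4 + 4)^2 = 12·4/64 = 3/4. Hence ||D|| = 3/4.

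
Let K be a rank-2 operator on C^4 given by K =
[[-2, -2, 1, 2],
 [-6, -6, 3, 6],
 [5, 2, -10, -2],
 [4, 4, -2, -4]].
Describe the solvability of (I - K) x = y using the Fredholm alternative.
(I - K) is invertible (det(I - K) = 128 ≠ 0), so for every y in C^4 the equation (I - K) x = y has a unique solution.

K has rank 2 and factors as K = U V^T = u1 v1^T + u2 v2^T with u1 = (-1, -3, 1, 2), v1 = (2, 2, -1, -2), u2 = (0, 0, 3, 0), v2 = (1, 0, -3, 0) (multiplying out reproduces the displayed K). The nonzero eigenvalues of U V^T coincide with those of the 2 x 2 matrix G = V^T U = [[v1·u1, v1·u2], [v2·u1, v2·u2]] = [[-13, -3], [-4, -9]], and by the Sylvester determinant identity det(I_4 - U V^T) = det(I_2 - V^T U) = det([[14, 3], [4, 10]]) = (14)(10) - (3)(4) = 128. (Direct check: I - K =
[[3, 2, -1, -2],
 [6, 7, -3, -6],
 [-5, -2, 11, 2],
 [-4, -4, 2, 5]]
has determinant 128.) The finite-dimensional Fredholm alternative says: either (I - K) is invertible, or ker(I - K) ≠ {0} and then range(I - K) = ker((I - K)^*)^⊥, with dim ker(I - K) = dim ker((I - K)^*). Since det(I - K) ≠ 0, 1 is not an eigenvalue of K and ker(I - K) = {0}, so we are in the first case: for every y there is a unique x = (I - K)^(-1) y. (Explicitly, by the Woodbury identity, (I - U V^T)^(-1) = I + U (I_2 - G)^(-1) V^T.)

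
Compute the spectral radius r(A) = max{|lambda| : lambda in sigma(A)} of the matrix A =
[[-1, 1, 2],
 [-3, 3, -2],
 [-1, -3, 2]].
r(A) ≈ 5.1886

The eigenvalues of A are the roots of its characteristic polynomial. With M = A (coefficients from the trace, the sum of principal 2x2 minors, and det A):
  p(λ) = det(λ I - M) = λ^3 - 4λ^2 - 32.
No integer candidate from the rational root theorem (±divisors of 32) is a root, so the roots are irrational. The cubic discriminant is Δ = -35840 < 0, so there is one real root and a complex-conjugate pair. p(5) = -7 and p(6) = 40 have opposite signs, so a root lies in (5, 6); Newton's method refines it to λ ≈ 5.1886. Dividing out (λ - (5.1886)) leaves approximately λ^2 + 1.1886λ + 6.1673. For λ^2 + 1.1886λ + 6.1673 the discriminant is -23.2565. It is negative, so the remaining roots are the complex-conjugate pair λ ≈ -0.5943 ± 2.4113i. Their product equals the constant term, so |λ|^2 ≈ 6.1673 and |λ| ≈ 2.4834.
Thus the eigenvalues (to 4 decimals) are 5.1886 (modulus 5.1886); -0.5943 ± 2.4113i (modulus 2.4834). The spectral radius is the largest modulus: r(A) ≈ 5.1886. (Cross-check: r(A) ≤ ||A||_2 ≈ 5.365; equality holds whenever A is normal, though it can also hold for some non-normal A.)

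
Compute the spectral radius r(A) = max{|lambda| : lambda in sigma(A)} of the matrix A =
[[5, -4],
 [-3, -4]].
r(A) = (1 + sqrt(129))/2 ≈ 6.1789

The eigenvalues of A are the roots of its characteristic polynomial. With M = A (coefficients from the trace and determinant):
  p(λ) = det(λ I - M) = λ^2 - λ - 32.
For λ^2 - λ - 32 the discriminant is 129. It is nonnegative but not a perfect square, so the roots are real and irrational: λ = (1 ± sqrt(129))/2 ≈ 6.1789, -5.1789.
Thus the eigenvalues (to 4 decimals) are 6.1789 (modulus 6.1789); -5.1789 (modulus 5.1789). The spectral radius is the largest modulus: r(A) = (1 + sqrt(129))/2 ≈ 6.1789. (Cross-check: r(A) ≤ ||A||_2 ≈ 6.408; equality holds whenever A is normal, though it can also hold for some non-normal A.)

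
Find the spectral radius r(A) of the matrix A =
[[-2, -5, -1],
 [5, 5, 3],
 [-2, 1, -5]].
r(A) ≈ 5.0784

The eigenvalues of A are the roots of its characteristic polynomial. With M = A (coefficients from the trace, the sum of principal 2x2 minors, and det A):
  p(λ) = det(λ I - M) = λ^3 + 2λ^2 - 5λ + 54.
No integer candidate from the rational root theorem (±divisors of 54) is a root, so the roots are irrational. The cubic discriminant is Δ = -89580 < 0, so there is one real root and a complex-conjugate pair. p(-6) = -60 and p(-5) = 4 have opposite signs, so a root lies in (-6, -5); Newton's method refines it to λ ≈ -5.0784. Dividing out (λ - (-5.0784)) leaves approximately λ^2 - 3.0784λ + 10.6333. For λ^2 - 3.0784λ + 10.6333 the discriminant is -33.0566. It is negative, so the remaining roots are the complex-conjugate pair λ ≈ 1.5392 ± 2.8747i. Their product equals the constant term, so |λ|^2 ≈ 10.6333 and |λ| ≈ 3.2609.
Thus the eigenvalues (to 4 decimals) are -5.0784 (modulus 5.0784); 1.5392 ± 2.8747i (modulus 3.2609). The spectral radius is the largest modulus: r(A) ≈ 5.0784. (Cross-check: r(A) ≤ ||A||_2 ≈ 9.5394; equality holds whenever A is normal, though it can also hold for some non-normal A.)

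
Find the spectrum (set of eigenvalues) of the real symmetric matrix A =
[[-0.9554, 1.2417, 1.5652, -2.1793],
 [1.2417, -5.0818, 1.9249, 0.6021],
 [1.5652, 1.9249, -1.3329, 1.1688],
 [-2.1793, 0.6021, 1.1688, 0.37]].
sigma(A) ≈ {-6, -4, 1, 2}

A is real symmetric, so its spectrum consists of real eigenvalues. Expanding the characteristic polynomial of the displayed matrix gives
  det(λ I - A) = p(λ) = λ^4 + (7)λ^3 + (-4)λ^2 + (-52)λ + (48.0012).
Solving p(λ) = 0 yields eigenvalues ≈ -6, -4, 1, 2. (A is shown rounded to 4 decimals, so these recover the underlying integer eigenvalues to within that precision.)
Verification: the trace of A = -7 equals the sum of eigenvalues -7, and det(A) ≈ 48.0012 matches the eigenvalue product 48.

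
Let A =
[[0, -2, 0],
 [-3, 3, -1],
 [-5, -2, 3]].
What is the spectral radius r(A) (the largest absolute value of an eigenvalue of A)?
r(A) = 4

The eigenvalues of A are the roots of its characteristic polynomial. With M = A (coefficients from the trace, the sum of principal 2x2 minors, and det A):
  p(λ) = det(λ I - M) = λ^3 - 6λ^2 + λ + 28.
By the rational root theorem any rational root is an integer divisor of 28. Testing λ = 4: p(4) = 64 - 96 + 4 + 28 = 0, so λ = 4 is a root. Dividing out (λ - 4) leaves p(λ) = (λ - 4)(λ^2 - 2λ - 7). For λ^2 - 2λ - 7 the discriminant is 32. It is nonnegative but not a perfect square, so the roots are real and irrational: λ = (2 ± sqrt(32))/2 ≈ 3.8284, -1.8284.
Thus the eigenvalues (to 4 decimals) are 3.8284 (modulus 3.8284); -1.8284 (modulus 1.8284); 4 (modulus 4). The spectral radius is the largest modulus: r(A) = 4. (Cross-check: r(A) ≤ ||A||_2 ≈ 6.3148; equality holds whenever A is normal, though it can also hold for some non-normal A.)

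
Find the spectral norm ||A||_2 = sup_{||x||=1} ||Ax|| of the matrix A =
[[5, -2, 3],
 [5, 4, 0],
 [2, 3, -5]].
||A||_2 ≈ 7.9379 (= sqrt(largest eigenvalue of A^T A))

||A||_2 = sigma_max(A) = sqrt(lambda_max(A^T A)). Form the symmetric matrix M = A^T A =
[[54, 16, 5],
 [16, 29, -21],
 [5, -21, 34]].
Its characteristic polynomial (trace, sum of principal 2x2 minors, determinant of M give the coefficients) is
  p(λ) = det(λ I - M) = λ^3 - 117λ^2 + 3666λ - 16641.
No integer candidate from the rational root theorem (±divisors of 16641) is a root, so the roots are irrational. The cubic discriminant is Δ = 1288185417 > 0, so there are three distinct real roots. p(5) = -1111 and p(6) = 1359 have opposite signs, so a root lies in (5, 6); Newton's method refines it to λ ≈ 5.4398. p(48) = 351 and p(49) = -275 have opposite signs, so a root lies in (48, 49); Newton's method refines it to λ ≈ 48.5494. p(63) = -9 and p(64) = 895 have opposite signs, so a root lies in (63, 64); Newton's method refines it to λ ≈ 63.0108. Check (Vieta): the three roots sum to 117, matching tr M = 117.
So the eigenvalues of A^T A are ≈ 5.4398, 48.5494, 63.0108 (all ≥ 0, as they must be for A^T A). The largest is λ_max ≈ 63.0108, hence ||A||_2 = sqrt(λ_max) ≈ 7.9379.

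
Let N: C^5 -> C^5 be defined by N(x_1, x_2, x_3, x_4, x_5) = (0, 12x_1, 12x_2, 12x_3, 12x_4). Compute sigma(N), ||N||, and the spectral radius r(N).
sigma(N) = {0}; ||N|| = 12; r(N) = 0. (N is nilpotent with N^5 = 0.)

On C^5, N is a strictly lower-triangular matrix with 12 on the subdiagonal and zeros elsewhere, so its characteristic polynomial is lambda^5 and every eigenvalue is 0: sigma(N) = {0}. For the operator norm, N e_i = 12e_{i+1} for i = 1, ..., 4 and N e_5 = 0, so the singular values of N are 12 (with multiplicity 4) and 0; hence ||N|| = 12. The spectral radius r(N) = max|lambda| = 0. Note ||N|| > r(N) — characteristic of non-normal nilpotent operators. Indeed N^5 = 0.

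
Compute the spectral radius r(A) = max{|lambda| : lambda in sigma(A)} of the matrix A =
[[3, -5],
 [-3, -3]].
r(A) = sqrt(96)/2 ≈ 4.899

The eigenvalues of A are the roots of its characteristic polynomial. With M = A (coefficients from the trace and determinant):
  p(λ) = det(λ I - M) = λ^2 - 24.
For λ^2 - 24 the discriminant is 96. It is nonnegative but not a perfect square, so the roots are real and irrational: λ = ± sqrt(96)/2 ≈ 4.899, -4.899.
Thus the eigenvalues (to 4 decimals) are 4.899 (modulus 4.899); -4.899 (modulus 4.899). The spectral radius is the largest modulus: r(A) = sqrt(96)/2 ≈ 4.899. (Cross-check: r(A) ≤ ||A||_2 ≈ 6; equality holds whenever A is normal, though it can also hold for some non-normal A.)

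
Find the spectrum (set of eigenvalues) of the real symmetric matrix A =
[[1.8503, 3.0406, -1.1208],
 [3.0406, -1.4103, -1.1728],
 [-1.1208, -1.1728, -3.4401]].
sigma(A) ≈ {-4, -3, 4}

A is real symmetric, so its spectrum consists of real eigenvalues. Expanding the characteristic polynomial of the displayed matrix gives
  det(λ I - A) = p(λ) = λ^3 + (3)λ^2 + (-16)λ + (-48.0016).
Solving p(λ) = 0 yields eigenvalues ≈ -4, -3, 4. (A is shown rounded to 4 decimals, so these recover the underlying integer eigenvalues to within that precision.)
Verification: the trace of A = -3 equals the sum of eigenvalues -3, and det(A) ≈ 48.0016 matches the eigenvalue product 48.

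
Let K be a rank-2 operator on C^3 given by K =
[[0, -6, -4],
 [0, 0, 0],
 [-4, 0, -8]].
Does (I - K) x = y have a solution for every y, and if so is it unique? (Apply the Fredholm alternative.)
(I - K) is invertible (det(I - K) = -7 ≠ 0), so for every y in C^3 the equation (I - K) x = y has a unique solution.

K has rank 2 and factors as K = U V^T = u1 v1^T + u2 v2^T with u1 = (0, 0, 2), v1 = (-2, 3, -2), u2 = (2, 0, 2), v2 = (0, -3, -2) (multiplying out reproduces the displayed K). The nonzero eigenvalues of U V^T coincide with those of the 2 x 2 matrix G = V^T U = [[v1·u1, v1·u2], [v2·u1, v2·u2]] = [[-4, -8], [-4, -4]], and by the Sylvester determinant identity det(I_3 - U V^T) = det(I_2 - V^T U) = det([[5, 8], [4, 5]]) = (5)(5) - (8)(4) = -7. (Direct check: I - K =
[[1, 6, 4],
 [0, 1, 0],
 [4, 0, 9]]
has determinant -7.) The finite-dimensional Fredholm alternative says: either (I - K) is invertible, or ker(I - K) ≠ {0} and then range(I - K) = ker((I - K)^*)^⊥, with dim ker(I - K) = dim ker((I - K)^*). Since det(I - K) ≠ 0, 1 is not an eigenvalue of K and ker(I - K) = {0}, so we are in the first case: for every y there is a unique x = (I - K)^(-1) y. (Explicitly, by the Woodbury identity, (I - U V^T)^(-1) = I + U (I_2 - G)^(-1) V^T.)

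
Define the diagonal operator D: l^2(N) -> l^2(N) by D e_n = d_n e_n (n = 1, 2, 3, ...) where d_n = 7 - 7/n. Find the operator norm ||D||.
||D|| = 7

For a diagonal operator on l^2 with entries d_n, ||D|| = sup_n |d_n|. Here d_1 = 0, d_2 = 7/2, ..., and d_n = 7 - 7/n increases monotonically toward 7. All terms lie in [0, 7), so |d_n| = d_n and the supremum is the limit 7, which is not attained by any individual d_n. Hence ||D|| = 7.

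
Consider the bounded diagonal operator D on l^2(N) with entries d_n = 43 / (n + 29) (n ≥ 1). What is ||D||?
||D|| = 43/30 (attained at n = 1)

For D diagonal, ||D|| = sup_n |d_n| = sup_n 43/(n + 29). This is positive and strictly decreasing in n, so the supremum is attained at n = 1: d_1 = 43/(1 + 29) = 43/30. Hence ||D|| = 43/30.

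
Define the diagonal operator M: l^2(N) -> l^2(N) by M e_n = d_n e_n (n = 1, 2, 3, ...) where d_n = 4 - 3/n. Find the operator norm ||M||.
||M|| = 4

For a diagonal operator on l^2 with entries d_n, ||M|| = sup_n |d_n|. Here d_1 = 1, d_2 = 5/2, ..., and d_n = 4 - 3/n increases monotonically toward 4. All terms lie in [1, 4), so |d_n| = d_n and the supremum is the limit 4, which is not attained by any individual d_n. Hence ||M|| = 4.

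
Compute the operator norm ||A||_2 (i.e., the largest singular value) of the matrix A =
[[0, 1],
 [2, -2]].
||A||_2 = sqrt((9 + sqrt(65))/2) ≈ 2.9208 (= sqrt(largest eigenvalue of A^T A))

||A||_2 = sigma_max(A) = sqrt(lambda_max(A^T A)). Form the symmetric matrix M = A^T A =
[[4, -4],
 [-4, 5]].
Its characteristic polynomial (trace, determinant of M give the coefficients) is
  p(λ) = det(λ I - M) = λ^2 - 9λ + 4.
For λ^2 - 9λ + 4 the discriminant is 65. It is nonnegative but not a perfect square, so the roots are real and irrational: λ = (9 ± sqrt(65))/2 ≈ 8.5311, 0.4689.
So the eigenvalues of A^T A are ≈ 0.4689, 8.5311 (all ≥ 0, as they must be for A^T A). The largest is λ_max = (9 + sqrt(65))/2 ≈ 8.5311, hence ||A||_2 = sqrt(λ_max) = sqrt((9 + sqrt(65))/2) ≈ 2.9208.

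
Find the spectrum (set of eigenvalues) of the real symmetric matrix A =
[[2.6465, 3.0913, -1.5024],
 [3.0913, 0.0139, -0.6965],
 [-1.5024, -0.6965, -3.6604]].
sigma(A) ≈ {-4, -2, 5}

A is real symmetric, so its spectrum consists of real eigenvalues. Expanding the characteristic polynomial of the displayed matrix gives
  det(λ I - A) = p(λ) = λ^3 + (1)λ^2 + (-22)λ + (-40).
Solving p(λ) = 0 yields eigenvalues ≈ -4, -2, 5. (A is shown rounded to 4 decimals, so these recover the underlying integer eigenvalues to within that precision.)
Verification: the trace of A = -1 equals the sum of eigenvalues -1, and det(A) ≈ 39.9990 matches the eigenvalue product 40.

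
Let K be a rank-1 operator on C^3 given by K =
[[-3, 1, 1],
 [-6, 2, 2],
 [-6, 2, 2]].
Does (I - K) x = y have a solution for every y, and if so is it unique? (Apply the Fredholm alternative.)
(I - K) is singular (det(I - K) = 0, i.e. 1 ∈ sigma(K)). (I - K) x = y is solvable iff y ⊥ ker((I - K)^*) = span{(-3, 1, 1)}, i.e. iff -3y_1 + y_2 + y_3 = 0. When solvable, the solutions are x = y + c·(1, 2, 2), c arbitrary (ker(I - K) = span{(1, 2, 2)}, dimension 1).

K has rank 1, so it is an outer product K = u v^T: every row of K is a multiple of one row vector. Reading off the entries, u = (1, 2, 2) and v = (-3, 1, 1) (row i of K equals u_i·v^T). A rank-one matrix u v^T satisfies K u = u (v·u) and kills the (2)-dimensional subspace v^⊥, so its characteristic polynomial is lambda^2 (lambda - v·u) with v·u = tr K = 1. Hence the eigenvalues of I - K are 1 (multiplicity 2) and 1 - (1) = 0, so det(I - K) = 0. (Direct check: I - K =
[[4, -1, -1],
 [6, -1, -2],
 [6, -2, -1]]
has determinant 0.) So 1 is an eigenvalue of K and (I - K) is not invertible. The finite-dimensional Fredholm alternative says: either (I - K) is invertible, or ker(I - K) ≠ {0} and then range(I - K) = ker((I - K)^*)^⊥, with dim ker(I - K) = dim ker((I - K)^*). We are in the second case, so we need both kernels. Kernel of I - K: (I - K) u = u - u (v·u) = u - u = 0, so ker(I - K) = span{u} = span{(1, 2, 2)} (it is exactly 1-dimensional because rank(I - K) = 2). Kernel of the adjoint: K is real, so (I - K)^* = I - K^T = I - v u^T, and (I - v u^T) v = v - v (u·v) = 0; hence ker((I - K)^*) = span{v} = span{(-3, 1, 1)}. Therefore (I - K) x = y is solvable iff <y, v> = 0, i.e. iff -3y_1 + y_2 + y_3 = 0. When this holds, K y = u (v·y) = 0, so (I - K) y = y and x = y is a particular solution; the full solution set is the line x = y + c·u = y + c·(1, 2, 2), c ∈ C.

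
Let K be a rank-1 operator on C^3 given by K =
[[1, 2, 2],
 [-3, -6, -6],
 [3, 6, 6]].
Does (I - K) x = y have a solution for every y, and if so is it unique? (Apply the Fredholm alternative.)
(I - K) is singular (det(I - K) = 0, i.e. 1 ∈ sigma(K)). (I - K) x = y is solvable iff y ⊥ ker((I - K)^*) = span{(1, 2, 2)}, i.e. iff y_1 + 2y_2 + 2y_3 = 0. When solvable, the solutions are x = y + c·(1, -3, 3), c arbitrary (ker(I - K) = span{(1, -3, 3)}, dimension 1).

K has rank 1, so it is an outer product K = u v^T: every row of K is a multiple of one row vector. Reading off the entries, u = (1, -3, 3) and v = (1, 2, 2) (row i of K equals u_i·v^T). A rank-one matrix u v^T satisfies K u = u (v·u) and kills the (2)-dimensional subspace v^⊥, so its characteristic polynomial is lambda^2 (lambda - v·u) with v·u = tr K = 1. Hence the eigenvalues of I - K are 1 (multiplicity 2) and 1 - (1) = 0, so det(I - K) = 0. (Direct check: I - K =
[[0, -2, -2],
 [3, 7, 6],
 [-3, -6, -5]]
has determinant 0.) So 1 is an eigenvalue of K and (I - K) is not invertible. The finite-dimensional Fredholm alternative says: either (I - K) is invertible, or ker(I - K) ≠ {0} and then range(I - K) = ker((I - K)^*)^⊥, with dim ker(I - K) = dim ker((I - K)^*). We are in the second case, so we need both kernels. Kernel of I - K: (I - K) u = u - u (v·u) = u - u = 0, so ker(I - K) = span{u} = span{(1, -3, 3)} (it is exactly 1-dimensional because rank(I - K) = 2). Kernel of the adjoint: K is real, so (I - K)^* = I - K^T = I - v u^T, and (I - v u^T) v = v - v (u·v) = 0; hence ker((I - K)^*) = span{v} = span{(1, 2, 2)}. Therefore (I - K) x = y is solvable iff <y, v> = 0, i.e. iff y_1 + 2y_2 + 2y_3 = 0. When this holds, K y = u (v·y) = 0, so (I - K) y = y and x = y is a particular solution; the full solution set is the line x = y + c·u = y + c·(1, -3, 3), c ∈ C.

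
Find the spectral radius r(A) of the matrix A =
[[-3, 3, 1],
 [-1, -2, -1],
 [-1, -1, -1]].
r(A) ≈ 3.4828

The eigenvalues of A are the roots of its characteristic polynomial. With M = A (coefficients from the trace, the sum of principal 2x2 minors, and det A):
  p(λ) = det(λ I - M) = λ^3 + 6λ^2 + 14λ + 4.
No integer candidate from the rational root theorem (±divisors of 4) is a root, so the roots are irrational. The cubic discriminant is Δ = -1760 < 0, so there is one real root and a complex-conjugate pair. p(-1) = -5 and p(0) = 4 have opposite signs, so a root lies in (-1, 0); Newton's method refines it to λ ≈ -0.3298. Dividing out (λ - (-0.3298)) leaves approximately λ^2 + 5.6702λ + 12.1302. For λ^2 + 5.6702λ + 12.1302 the discriminant is -16.3692. It is negative, so the remaining roots are the complex-conjugate pair λ ≈ -2.8351 ± 2.0229i. Their product equals the constant term, so |λ|^2 ≈ 12.1302 and |λ| ≈ 3.4828.
Thus the eigenvalues (to 4 decimals) are -0.3298 (modulus 0.3298); -2.8351 ± 2.0229i (modulus 3.4828). The spectral radius is the largest modulus: r(A) ≈ 3.4828. (Cross-check: r(A) ≤ ||A||_2 ≈ 4.5151; equality holds whenever A is normal, though it can also hold for some non-normal A.)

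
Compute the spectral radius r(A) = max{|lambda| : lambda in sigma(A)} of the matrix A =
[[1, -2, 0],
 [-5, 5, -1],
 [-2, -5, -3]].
r(A) ≈ 7.0765

The eigenvalues of A are the roots of its characteristic polynomial. With M = A (coefficients from the trace, the sum of principal 2x2 minors, and det A):
  p(λ) = det(λ I - M) = λ^3 - 3λ^2 - 28λ - 6.
No integer candidate from the rational root theorem (±divisors of 6) is a root, so the roots are irrational. The cubic discriminant is Δ = 84172 > 0, so there are three distinct real roots. p(-4) = -6 and p(-3) = 24 have opposite signs, so a root lies in (-4, -3); Newton's method refines it to λ ≈ -3.8567. p(-1) = 18 and p(0) = -6 have opposite signs, so a root lies in (-1, 0); Newton's method refines it to λ ≈ -0.2198. p(7) = -6 and p(8) = 90 have opposite signs, so a root lies in (7, 8); Newton's method refines it to λ ≈ 7.0765. Check (Vieta): the three roots sum to 3, matching tr M = 3.
Thus the eigenvalues (to 4 decimals) are -3.8567 (modulus 3.8567); -0.2198 (modulus 0.2198); 7.0765 (modulus 7.0765). The spectral radius is the largest modulus: r(A) ≈ 7.0765. (Cross-check: r(A) ≤ ||A||_2 ≈ 7.9443; equality holds whenever A is normal, though it can also hold for some non-normal A.)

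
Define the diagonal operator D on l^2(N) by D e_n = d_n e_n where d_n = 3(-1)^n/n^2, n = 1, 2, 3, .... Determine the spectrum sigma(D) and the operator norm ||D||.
sigma(D) = {3(-1)^n/n^2 : n ≥ 1} ∪ {0}; ||D|| = 3

A bounded diagonal operator on l^2 with diagonal entries d_n has spectrum equal to the closure of {d_n : n ≥ 1}: every d_n is an eigenvalue (with eigenvector e_n), so {d_n} ⊂ sigma(D); the spectrum is closed, so its closure is too; and for lambda not in the closure, (D - lambda I) has bounded inverse (the diagonal entries 1/(d_n - lambda) are bounded). For our sequence d_n = 3(-1)^n/n^2, n = 1, 2, 3, ...:
  - {d_n} = {3(-1)^n/n^2 : n ≥ 1}; the only limit point is 0
  - closure = {3(-1)^n/n^2 : n ≥ 1} ∪ {0}
For the norm: a diagonal operator has ||D|| = sup_n |d_n|. Here |d_n| = 3/n^2 is decreasing, so sup_n |d_n| = |d_1| = 3. So ||D|| = 3.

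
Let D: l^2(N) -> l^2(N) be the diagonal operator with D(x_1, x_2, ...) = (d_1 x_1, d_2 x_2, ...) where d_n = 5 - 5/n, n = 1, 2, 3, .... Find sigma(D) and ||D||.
sigma(D) = {5 - 5/n : n ≥ 1} ∪ {5}; ||D|| = 5

A bounded diagonal operator on l^2 with diagonal entries d_n has spectrum equal to the closure of {d_n : n ≥ 1}: every d_n is an eigenvalue (with eigenvector e_n), so {d_n} ⊂ sigma(D); the spectrum is closed, so its closure is too; and for lambda not in the closure, (D - lambda I) has bounded inverse (the diagonal entries 1/(d_n - lambda) are bounded). For our sequence d_n = 5 - 5/n, n = 1, 2, 3, ...:
  - {d_n} = {5 - 5/n : n ≥ 1}; the only limit point is 5
  - closure = {5 - 5/n : n ≥ 1} ∪ {5}
For the norm: a diagonal operator has ||D|| = sup_n |d_n|. Here d_n = 5 - 5/n increases monotonically from d_1 = 0 toward 5, with all terms in [0, 5); so sup_n |d_n| = 5 (the supremum is the limit, not attained). So ||D|| = 5.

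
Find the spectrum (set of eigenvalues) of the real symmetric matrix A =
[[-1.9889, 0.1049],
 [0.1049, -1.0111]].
sigma(A) ≈ {-2, -1}

A is real symmetric, so its spectrum consists of real eigenvalues. Expanding the characteristic polynomial of the displayed matrix gives
  det(λ I - A) = p(λ) = λ^2 + (3)λ + (2).
Solving p(λ) = 0 yields eigenvalues ≈ -2, -1. (A is shown rounded to 4 decimals, so these recover the underlying integer eigenvalues to within that precision.)
Verification: the trace of A = -3 equals the sum of eigenvalues -3, and det(A) ≈ 2.0000 matches the eigenvalue product 2.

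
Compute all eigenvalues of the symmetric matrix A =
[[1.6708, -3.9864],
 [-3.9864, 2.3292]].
sigma(A) ≈ {-2, 6}

A is real symmetric, so its spectrum consists of real eigenvalues. Expanding the characteristic polynomial of the displayed matrix gives
  det(λ I - A) = p(λ) = λ^2 + (-4)λ + (-12).
Solving p(λ) = 0 yields eigenvalues ≈ -2, 6. (A is shown rounded to 4 decimals, so these recover the underlying integer eigenvalues to within that precision.)
Verification: the trace of A = 4 equals the sum of eigenvalues 4, and det(A) ≈ -11.9998 matches the eigenvalue product -12.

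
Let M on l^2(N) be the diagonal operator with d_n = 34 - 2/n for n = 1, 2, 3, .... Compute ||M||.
||M|| = 34

For a diagonal operator on l^2 with entries d_n, ||M|| = sup_n |d_n|. Here d_1 = 32, d_2 = 33, ..., and d_n = 34 - 2/n increases monotonically toward 34. All terms lie in [32, 34), so |d_n| = d_n and the supremum is the limit 34, which is not attained by any individual d_n. Hence ||M|| = 34.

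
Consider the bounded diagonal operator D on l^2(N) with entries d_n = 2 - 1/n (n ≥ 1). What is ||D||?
||D|| = 2

For a diagonal operator on l^2 with entries d_n, ||D|| = sup_n |d_n|. Here d_1 = 1, d_2 = 3/2, ..., and d_n = 2 - 1/n increases monotonically toward 2. All terms lie in [1, 2), so |d_n| = d_n and the supremum is the limit 2, which is not attained by any individual d_n. Hence ||D|| = 2.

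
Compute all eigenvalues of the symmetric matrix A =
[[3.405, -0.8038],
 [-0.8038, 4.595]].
sigma(A) ≈ {3, 5}

A is real symmetric, so its spectrum consists of real eigenvalues. Expanding the characteristic polynomial of the displayed matrix gives
  det(λ I - A) = p(λ) = λ^2 + (-8)λ + (15).
Solving p(λ) = 0 yields eigenvalues ≈ 3, 5. (A is shown rounded to 4 decimals, so these recover the underlying integer eigenvalues to within that precision.)
Verification: the trace of A = 8 equals the sum of eigenvalues 8, and det(A) ≈ 14.9999 matches the eigenvalue product 15.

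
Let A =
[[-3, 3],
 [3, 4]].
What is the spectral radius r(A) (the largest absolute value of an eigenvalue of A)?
r(A) = (1 + sqrt(85))/2 ≈ 5.1098

The eigenvalues of A are the roots of its characteristic polynomial. With M = A (coefficients from the trace and determinant):
  p(λ) = det(λ I - M) = λ^2 - λ - 21.
For λ^2 - λ - 21 the discriminant is 85. It is nonnegative but not a perfect square, so the roots are real and irrational: λ = (1 ± sqrt(85))/2 ≈ 5.1098, -4.1098.
Thus the eigenvalues (to 4 decimals) are 5.1098 (modulus 5.1098); -4.1098 (modulus 4.1098). The spectral radius is the largest modulus: r(A) = (1 + sqrt(85))/2 ≈ 5.1098. (Cross-check: r(A) ≤ ||A||_2 ≈ 5.1098; equality holds whenever A is normal, though it can also hold for some non-normal A.)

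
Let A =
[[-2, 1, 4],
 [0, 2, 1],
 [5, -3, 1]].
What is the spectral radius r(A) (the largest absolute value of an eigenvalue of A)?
r(A) = 5

The eigenvalues of A are the roots of its characteristic polynomial. With M = A (coefficients from the trace, the sum of principal 2x2 minors, and det A):
  p(λ) = det(λ I - M) = λ^3 - λ^2 - 21λ + 45.
By the rational root theorem any rational root is an integer divisor of 45. Testing λ = -5: p(-5) = -125 - 25 + 105 + 45 = 0, so λ = -5 is a root. Dividing out (λ + 5) leaves p(λ) = (λ + 5)(λ^2 - 6λ + 9). For λ^2 - 6λ + 9 the discriminant is 0. It is a perfect square (0^2), so the roots are rational: λ = (6 ± 0)/2 = 3, 3.
Thus the eigenvalues (to 4 decimals) are 3 (modulus 3); -5 (modulus 5). The spectral radius is the largest modulus: r(A) = 5. (Cross-check: r(A) ≤ ||A||_2 ≈ 6.3903; equality holds whenever A is normal, though it can also hold for some non-normal A.)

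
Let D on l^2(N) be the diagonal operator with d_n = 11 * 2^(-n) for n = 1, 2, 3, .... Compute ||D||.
||D|| = 11/2 (attained at n = 1)

For D diagonal, ||D|| = sup_n |d_n|. The sequence d_n = 11 * 2^(-n) is positive and strictly decreasing (ratio 2^(-1) < 1), so the supremum is d_1 = 11/2. Hence ||D|| = 11/2.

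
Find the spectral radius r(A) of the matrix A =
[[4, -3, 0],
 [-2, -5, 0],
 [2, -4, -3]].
r(A) = (1 + sqrt(105))/2 ≈ 5.6235

The eigenvalues of A are the roots of its characteristic polynomial. With M = A (coefficients from the trace, the sum of principal 2x2 minors, and det A):
  p(λ) = det(λ I - M) = λ^3 + 4λ^2 - 23λ - 78.
By the rational root theorem any rational root is an integer divisor of 78. Testing λ = -3: p(-3) = -27 + 36 + 69 - 78 = 0, so λ = -3 is a root. Dividing out (λ + 3) leaves p(λ) = (λ + 3)(λ^2 + λ - 26). For λ^2 + λ - 26 the discriminant is 105. It is nonnegative but not a perfect square, so the roots are real and irrational: λ = (-1 ± sqrt(105))/2 ≈ 4.6235, -5.6235.
Thus the eigenvalues (to 4 decimals) are 4.6235 (modulus 4.6235); -5.6235 (modulus 5.6235); -3 (modulus 3). The spectral radius is the largest modulus: r(A) = (1 + sqrt(105))/2 ≈ 5.6235. (Cross-check: r(A) ≤ ||A||_2 ≈ 7.5553; equality holds whenever A is normal, though it can also hold for some non-normal A.)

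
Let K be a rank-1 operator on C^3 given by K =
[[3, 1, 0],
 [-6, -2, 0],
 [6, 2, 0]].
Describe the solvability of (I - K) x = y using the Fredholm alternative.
(I - K) is singular (det(I - K) = 0, i.e. 1 ∈ sigma(K)). (I - K) x = y is solvable iff y ⊥ ker((I - K)^*) = span{(3, 1, 0)}, i.e. iff 3y_1 + y_2 = 0. When solvable, the solutions are x = y + c·(1, -2, 2), c arbitrary (ker(I - K) = span{(1, -2, 2)}, dimension 1).

K has rank 1, so it is an outer product K = u v^T: every row of K is a multiple of one row vector. Reading off the entries, u = (1, -2, 2) and v = (3, 1, 0) (row i of K equals u_i·v^T). A rank-one matrix u v^T satisfies K u = u (v·u) and kills the (2)-dimensional subspace v^⊥, so its characteristic polynomial is lambda^2 (lambda - v·u) with v·u = tr K = 1. Hence the eigenvalues of I - K are 1 (multiplicity 2) and 1 - (1) = 0, so det(I - K) = 0. (Direct check: I - K =
[[-2, -1, 0],
 [6, 3, 0],
 [-6, -2, 1]]
has determinant 0.) So 1 is an eigenvalue of K and (I - K) is not invertible. The finite-dimensional Fredholm alternative says: either (I - K) is invertible, or ker(I - K) ≠ {0} and then range(I - K) = ker((I - K)^*)^⊥, with dim ker(I - K) = dim ker((I - K)^*). We are in the second case, so we need both kernels. Kernel of I - K: (I - K) u = u - u (v·u) = u - u = 0, so ker(I - K) = span{u} = span{(1, -2, 2)} (it is exactly 1-dimensional because rank(I - K) = 2). Kernel of the adjoint: K is real, so (I - K)^* = I - K^T = I - v u^T, and (I - v u^T) v = v - v (u·v) = 0; hence ker((I - K)^*) = span{v} = span{(3, 1, 0)}. Therefore (I - K) x = y is solvable iff <y, v> = 0, i.e. iff 3y_1 + y_2 = 0. When this holds, K y = u (v·y) = 0, so (I - K) y = y and x = y is a particular solution; the full solution set is the line x = y + c·u = y + c·(1, -2, 2), c ∈ C.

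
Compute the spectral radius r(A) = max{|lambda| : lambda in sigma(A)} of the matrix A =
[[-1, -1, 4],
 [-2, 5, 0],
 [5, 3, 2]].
r(A) ≈ 5.4707

The eigenvalues of A are the roots of its characteristic polynomial. With M = A (coefficients from the trace, the sum of principal 2x2 minors, and det A):
  p(λ) = det(λ I - M) = λ^3 - 6λ^2 - 19λ + 138.
No integer candidate from the rational root theorem (±divisors of 138) is a root, so the roots are irrational. The cubic discriminant is Δ = -71348 < 0, so there is one real root and a complex-conjugate pair. p(-5) = -42 and p(-4) = 54 have opposite signs, so a root lies in (-5, -4); Newton's method refines it to λ ≈ -4.6111. Dividing out (λ - (-4.6111)) leaves approximately λ^2 - 10.6111λ + 29.9281. For λ^2 - 10.6111λ + 29.9281 the discriminant is -7.118. It is negative, so the remaining roots are the complex-conjugate pair λ ≈ 5.3055 ± 1.334i. Their product equals the constant term, so |λ|^2 ≈ 29.9281 and |λ| ≈ 5.4707.
Thus the eigenvalues (to 4 decimals) are -4.6111 (modulus 4.6111); 5.3055 ± 1.334i (modulus 5.4707). The spectral radius is the largest modulus: r(A) ≈ 5.4707. (Cross-check: r(A) ≤ ||A||_2 ≈ 6.3479; equality holds whenever A is normal, though it can also hold for some non-normal A.)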